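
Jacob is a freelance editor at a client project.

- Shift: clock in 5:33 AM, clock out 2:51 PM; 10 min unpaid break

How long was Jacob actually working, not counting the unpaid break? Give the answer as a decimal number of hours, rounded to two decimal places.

Shift: 5:33 AM–2:51 PM = 9 h 18 min; less 10 min break → 9 h 8 min

9.13 hours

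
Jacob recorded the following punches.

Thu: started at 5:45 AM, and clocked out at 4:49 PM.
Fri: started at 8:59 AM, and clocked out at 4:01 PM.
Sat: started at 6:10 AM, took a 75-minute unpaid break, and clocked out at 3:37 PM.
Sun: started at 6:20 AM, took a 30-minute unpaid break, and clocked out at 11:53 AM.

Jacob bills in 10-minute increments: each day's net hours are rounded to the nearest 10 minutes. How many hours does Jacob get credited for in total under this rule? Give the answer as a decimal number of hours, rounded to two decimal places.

Thu: 5:45 AM–4:49 PM = 11 h 4 min → rounds to 11 h 0 min
Fri: 8:59 AM–4:01 PM = 7 h 2 min → rounds to 7 h 0 min
Sat: 6:10 AM–3:37 PM = 9 h 27 min − 75 min = 8 h 12 min → rounds to 8 h 10 min
Sun: 6:20 AM–11:53 AM = 5 h 33 min − 30 min = 5 h 3 min → rounds to 5 h 0 min
Total credited: 31 h 10 min.

31.17 hours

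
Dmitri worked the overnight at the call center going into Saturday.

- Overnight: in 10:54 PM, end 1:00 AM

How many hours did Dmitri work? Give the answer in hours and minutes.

Overnight: 10:54 PM → midnight = 1 h 6 min; midnight → 1:00 AM = 1 h 0 min; span 2 h 6 min

2 h 6 min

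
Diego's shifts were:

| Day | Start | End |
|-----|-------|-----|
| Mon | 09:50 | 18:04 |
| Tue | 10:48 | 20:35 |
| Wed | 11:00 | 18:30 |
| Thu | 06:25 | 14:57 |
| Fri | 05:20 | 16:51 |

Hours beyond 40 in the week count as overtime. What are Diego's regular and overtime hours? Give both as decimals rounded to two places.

Regular 40.00 hours, overtime 5.57 hours

Mon: 09:50–18:04 = 8 h 14 min
Tue: 10:48–20:35 = 9 h 47 min
Wed: 11:00–18:30 = 7 h 30 min
Thu: 06:25–14:57 = 8 h 32 min
Fri: 05:20–16:51 = 11 h 31 min
Total worked: 45 h 34 min = 45.57 h.
Threshold 40 h → overtime 5 h 34 min, regular 40 h 0 min.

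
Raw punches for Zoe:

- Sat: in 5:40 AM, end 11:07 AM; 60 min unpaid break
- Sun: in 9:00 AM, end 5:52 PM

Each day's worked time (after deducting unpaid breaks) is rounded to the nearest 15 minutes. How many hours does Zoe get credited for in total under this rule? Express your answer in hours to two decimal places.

13.25 hours

Sat: 5:40 AM–11:07 AM = 5 h 27 min − 60 min = 4 h 27 min → rounds to 4 h 30 min
Sun: 9:00 AM–5:52 PM = 8 h 52 min → rounds to 8 h 45 min
Total credited: 13 h 15 min.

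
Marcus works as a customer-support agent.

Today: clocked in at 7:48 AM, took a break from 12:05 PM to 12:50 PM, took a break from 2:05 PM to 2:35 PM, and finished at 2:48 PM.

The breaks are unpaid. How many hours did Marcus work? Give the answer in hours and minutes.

Today: 7:48 AM–2:48 PM = 7 h 0 min; less 75 min break → 5 h 45 min

5 h 45 min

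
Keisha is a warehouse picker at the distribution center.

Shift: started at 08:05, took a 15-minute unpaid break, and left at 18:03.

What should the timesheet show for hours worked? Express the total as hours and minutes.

Shift: 08:05–18:03 = 9 h 58 min; less 15 min break → 9 h 43 min

9 h 43 min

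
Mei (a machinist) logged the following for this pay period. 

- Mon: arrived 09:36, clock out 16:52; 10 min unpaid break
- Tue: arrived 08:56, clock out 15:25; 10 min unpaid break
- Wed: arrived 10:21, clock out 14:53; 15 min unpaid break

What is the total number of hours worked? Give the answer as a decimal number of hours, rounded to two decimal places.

Mon: 09:36–16:52 = 7 h 16 min; less 10 min break → 7 h 6 min
Tue: 08:56–15:25 = 6 h 29 min; less 10 min break → 6 h 19 min
Wed: 10:21–14:53 = 4 h 32 min; less 15 min break → 4 h 17 min
Total: 7 h 6 min + 6 h 19 min + 4 h 17 min = 17 h 42 min.

17.70 hours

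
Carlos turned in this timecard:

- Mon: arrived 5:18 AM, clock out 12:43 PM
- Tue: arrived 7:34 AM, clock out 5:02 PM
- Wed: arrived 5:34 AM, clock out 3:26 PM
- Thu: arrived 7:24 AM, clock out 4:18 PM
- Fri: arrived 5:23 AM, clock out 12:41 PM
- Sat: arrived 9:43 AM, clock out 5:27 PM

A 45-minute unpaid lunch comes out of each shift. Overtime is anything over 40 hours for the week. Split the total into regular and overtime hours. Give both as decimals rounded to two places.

Mon: 5:18 AM–12:43 PM = 7 h 25 min; less 45 min break → 6 h 40 min
Tue: 7:34 AM–5:02 PM = 9 h 28 min; less 45 min break → 8 h 43 min
Wed: 5:34 AM–3:26 PM = 9 h 52 min; less 45 min break → 9 h 7 min
Thu: 7:24 AM–4:18 PM = 8 h 54 min; less 45 min break → 8 h 9 min
Fri: 5:23 AM–12:41 PM = 7 h 18 min; less 45 min break → 6 h 33 min
Sat: 9:43 AM–5:27 PM = 7 h 44 min; less 45 min break → 6 h 59 min
Total worked: 46 h 11 min = 46.18 h.
Threshold 40 h → overtime 6 h 11 min, regular 40 h 0 min.

Regular 40.00 hours, overtime 6.18 hours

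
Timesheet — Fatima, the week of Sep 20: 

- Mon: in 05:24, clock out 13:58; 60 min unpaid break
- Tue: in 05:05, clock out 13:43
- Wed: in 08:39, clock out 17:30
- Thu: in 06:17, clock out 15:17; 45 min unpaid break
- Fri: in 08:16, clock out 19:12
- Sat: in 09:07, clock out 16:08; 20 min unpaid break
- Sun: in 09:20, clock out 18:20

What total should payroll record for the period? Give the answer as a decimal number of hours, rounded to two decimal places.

59.92 hours

Mon: 05:24–13:58 = 8 h 34 min; less 60 min break → 7 h 34 min
Tue: 05:05–13:43 = 8 h 38 min
Wed: 08:39–17:30 = 8 h 51 min
Thu: 06:17–15:17 = 9 h 0 min; less 45 min break → 8 h 15 min
Fri: 08:16–19:12 = 10 h 56 min
Sat: 09:07–16:08 = 7 h 1 min; less 20 min break → 6 h 41 min
Sun: 09:20–18:20 = 9 h 0 min
Total: 7 h 34 min + 8 h 38 min + 8 h 51 min + 8 h 15 min + 10 h 56 min + 6 h 41 min + 9 h 0 min = 59 h 55 min.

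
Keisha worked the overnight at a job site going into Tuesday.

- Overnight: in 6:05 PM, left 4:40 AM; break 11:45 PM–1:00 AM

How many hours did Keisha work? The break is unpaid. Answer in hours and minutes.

Overnight: 6:05 PM → midnight = 5 h 55 min; midnight → 4:40 AM = 4 h 40 min; span 10 h 35 min; less 75 min break → 9 h 20 min

9 h 20 min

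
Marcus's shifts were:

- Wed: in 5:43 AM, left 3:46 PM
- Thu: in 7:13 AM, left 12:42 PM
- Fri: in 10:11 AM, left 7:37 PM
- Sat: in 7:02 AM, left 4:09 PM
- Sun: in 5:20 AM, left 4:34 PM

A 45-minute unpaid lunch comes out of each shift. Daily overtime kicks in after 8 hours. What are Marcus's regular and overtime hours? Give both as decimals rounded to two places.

Wed: 5:43 AM–3:46 PM = 10 h 3 min; less 45 min break → 9 h 18 min
Thu: 7:13 AM–12:42 PM = 5 h 29 min; less 45 min break → 4 h 44 min
Fri: 10:11 AM–7:37 PM = 9 h 26 min; less 45 min break → 8 h 41 min
Sat: 7:02 AM–4:09 PM = 9 h 7 min; less 45 min break → 8 h 22 min
Sun: 5:20 AM–4:34 PM = 11 h 14 min; less 45 min break → 10 h 29 min
Wed reg 8 h 0 min / OT 1 h 18 min; Thu reg 4 h 44 min / OT 0 h 0 min; Fri reg 8 h 0 min / OT 0 h 41 min; Sat reg 8 h 0 min / OT 0 h 22 min; Sun reg 8 h 0 min / OT 2 h 29 min.
Totals: regular 36 h 44 min, overtime 4 h 50 min.

Regular 36.73 hours, overtime 4.83 hours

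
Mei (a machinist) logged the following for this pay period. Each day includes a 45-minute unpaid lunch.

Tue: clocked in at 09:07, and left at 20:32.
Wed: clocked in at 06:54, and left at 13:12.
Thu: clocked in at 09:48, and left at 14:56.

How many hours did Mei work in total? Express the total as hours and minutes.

Tue: 09:07–20:32 = 11 h 25 min; less 45 min break → 10 h 40 min
Wed: 06:54–13:12 = 6 h 18 min; less 45 min break → 5 h 33 min
Thu: 09:48–14:56 = 5 h 8 min; less 45 min break → 4 h 23 min
Total: 10 h 40 min + 5 h 33 min + 4 h 23 min = 20 h 36 min.

20 h 36 min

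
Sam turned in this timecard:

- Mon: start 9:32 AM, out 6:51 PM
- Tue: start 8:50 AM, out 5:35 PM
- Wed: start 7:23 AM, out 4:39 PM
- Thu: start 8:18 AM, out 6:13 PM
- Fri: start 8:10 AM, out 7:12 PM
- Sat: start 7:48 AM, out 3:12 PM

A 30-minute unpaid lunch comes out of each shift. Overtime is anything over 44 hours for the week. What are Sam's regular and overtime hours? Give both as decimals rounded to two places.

Mon: 9:32 AM–6:51 PM = 9 h 19 min; less 30 min break → 8 h 49 min
Tue: 8:50 AM–5:35 PM = 8 h 45 min; less 30 min break → 8 h 15 min
Wed: 7:23 AM–4:39 PM = 9 h 16 min; less 30 min break → 8 h 46 min
Thu: 8:18 AM–6:13 PM = 9 h 55 min; less 30 min break → 9 h 25 min
Fri: 8:10 AM–7:12 PM = 11 h 2 min; less 30 min break → 10 h 32 min
Sat: 7:48 AM–3:12 PM = 7 h 24 min; less 30 min break → 6 h 54 min
Total worked: 52 h 41 min = 52.68 h.
Threshold 44 h → overtime 8 h 41 min, regular 44 h 0 min.

Regular 44.00 hours, overtime 8.68 hours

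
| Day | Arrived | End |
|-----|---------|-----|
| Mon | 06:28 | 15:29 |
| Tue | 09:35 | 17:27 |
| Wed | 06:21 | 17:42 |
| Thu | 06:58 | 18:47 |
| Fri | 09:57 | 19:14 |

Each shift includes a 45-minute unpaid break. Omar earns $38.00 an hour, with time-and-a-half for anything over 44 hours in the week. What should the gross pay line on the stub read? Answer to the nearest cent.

$1762.25

Mon: 06:28–15:29 = 9 h 1 min; less 45 min break → 8 h 16 min
Tue: 09:35–17:27 = 7 h 52 min; less 45 min break → 7 h 7 min
Wed: 06:21–17:42 = 11 h 21 min; less 45 min break → 10 h 36 min
Thu: 06:58–18:47 = 11 h 49 min; less 45 min break → 11 h 4 min
Fri: 09:57–19:14 = 9 h 17 min; less 45 min break → 8 h 32 min
Total worked: 45 h 35 min = 2735 min.
Regular 44 h 0 min = 2640 min at $38.00/h; overtime 1 h 35 min = 95 min at $57.00/h.
Pay = (2640 × $38.00 + 95 × $57.00) ÷ 60 = $1762.25.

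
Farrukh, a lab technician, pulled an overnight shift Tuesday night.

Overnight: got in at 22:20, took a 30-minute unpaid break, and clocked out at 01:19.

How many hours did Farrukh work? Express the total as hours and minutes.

Overnight: 22:20 → midnight = 1 h 40 min; midnight → 01:19 = 1 h 19 min; span 2 h 59 min; less 30 min break → 2 h 29 min

2 h 29 min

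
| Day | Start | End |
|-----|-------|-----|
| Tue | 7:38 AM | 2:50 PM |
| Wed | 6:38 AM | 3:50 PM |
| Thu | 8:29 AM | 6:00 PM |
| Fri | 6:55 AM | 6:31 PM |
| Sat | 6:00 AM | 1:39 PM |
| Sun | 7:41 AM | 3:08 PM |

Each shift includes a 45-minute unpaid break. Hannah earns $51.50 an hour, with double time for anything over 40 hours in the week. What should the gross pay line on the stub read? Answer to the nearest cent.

$2896.02

Tue: 7:38 AM–2:50 PM = 7 h 12 min; less 45 min break → 6 h 27 min
Wed: 6:38 AM–3:50 PM = 9 h 12 min; less 45 min break → 8 h 27 min
Thu: 8:29 AM–6:00 PM = 9 h 31 min; less 45 min break → 8 h 46 min
Fri: 6:55 AM–6:31 PM = 11 h 36 min; less 45 min break → 10 h 51 min
Sat: 6:00 AM–1:39 PM = 7 h 39 min; less 45 min break → 6 h 54 min
Sun: 7:41 AM–3:08 PM = 7 h 27 min; less 45 min break → 6 h 42 min
Total worked: 48 h 7 min = 2887 min.
Regular 40 h 0 min = 2400 min at $51.50/h; overtime 8 h 7 min = 487 min at $103.00/h.
Pay = (2400 × $51.50 + 487 × $103.00) ÷ 60 = $2896.02.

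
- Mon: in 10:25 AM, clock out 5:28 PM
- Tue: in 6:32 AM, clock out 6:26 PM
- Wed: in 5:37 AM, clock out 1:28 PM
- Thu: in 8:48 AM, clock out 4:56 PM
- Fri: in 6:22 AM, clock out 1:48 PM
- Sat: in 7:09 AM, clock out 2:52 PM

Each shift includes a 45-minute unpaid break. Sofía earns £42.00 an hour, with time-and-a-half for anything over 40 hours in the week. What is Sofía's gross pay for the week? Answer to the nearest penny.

£2031.75

Mon: 10:25 AM–5:28 PM = 7 h 3 min; less 45 min break → 6 h 18 min
Tue: 6:32 AM–6:26 PM = 11 h 54 min; less 45 min break → 11 h 9 min
Wed: 5:37 AM–1:28 PM = 7 h 51 min; less 45 min break → 7 h 6 min
Thu: 8:48 AM–4:56 PM = 8 h 8 min; less 45 min break → 7 h 23 min
Fri: 6:22 AM–1:48 PM = 7 h 26 min; less 45 min break → 6 h 41 min
Sat: 7:09 AM–2:52 PM = 7 h 43 min; less 45 min break → 6 h 58 min
Total worked: 45 h 35 min = 2735 min.
Regular 40 h 0 min = 2400 min at £42.00/h; overtime 5 h 35 min = 335 min at £63.00/h.
Pay = (2400 × £42.00 + 335 × £63.00) ÷ 60 = £2031.75.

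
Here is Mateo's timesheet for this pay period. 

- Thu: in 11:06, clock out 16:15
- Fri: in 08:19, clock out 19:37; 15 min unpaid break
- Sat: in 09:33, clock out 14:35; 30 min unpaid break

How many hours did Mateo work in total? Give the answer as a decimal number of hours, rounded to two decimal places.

20.73 hours

Thu: 11:06–16:15 = 5 h 9 min
Fri: 08:19–19:37 = 11 h 18 min; less 15 min break → 11 h 3 min
Sat: 09:33–14:35 = 5 h 2 min; less 30 min break → 4 h 32 min
Total: 5 h 9 min + 11 h 3 min + 4 h 32 min = 20 h 44 min.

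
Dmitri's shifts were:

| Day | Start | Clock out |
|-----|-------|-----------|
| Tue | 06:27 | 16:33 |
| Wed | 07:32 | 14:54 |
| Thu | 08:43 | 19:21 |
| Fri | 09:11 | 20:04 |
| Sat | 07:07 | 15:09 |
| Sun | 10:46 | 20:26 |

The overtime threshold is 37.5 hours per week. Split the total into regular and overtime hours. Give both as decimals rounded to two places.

Regular 37.50 hours, overtime 19.18 hours

Tue: 06:27–16:33 = 10 h 6 min
Wed: 07:32–14:54 = 7 h 22 min
Thu: 08:43–19:21 = 10 h 38 min
Fri: 09:11–20:04 = 10 h 53 min
Sat: 07:07–15:09 = 8 h 2 min
Sun: 10:46–20:26 = 9 h 40 min
Total worked: 56 h 41 min = 56.68 h.
Threshold 37.5 h → overtime 19 h 11 min, regular 37 h 30 min.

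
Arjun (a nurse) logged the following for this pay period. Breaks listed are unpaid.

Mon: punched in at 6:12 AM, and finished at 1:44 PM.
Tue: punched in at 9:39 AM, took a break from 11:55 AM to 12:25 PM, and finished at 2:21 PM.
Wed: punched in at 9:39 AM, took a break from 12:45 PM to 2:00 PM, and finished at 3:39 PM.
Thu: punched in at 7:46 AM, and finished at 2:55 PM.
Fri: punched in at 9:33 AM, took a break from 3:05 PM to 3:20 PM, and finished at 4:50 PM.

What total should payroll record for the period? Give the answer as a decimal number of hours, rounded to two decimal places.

Mon: 6:12 AM–1:44 PM = 7 h 32 min
Tue: 9:39 AM–2:21 PM = 4 h 42 min; less 30 min break → 4 h 12 min
Wed: 9:39 AM–3:39 PM = 6 h 0 min; less 75 min break → 4 h 45 min
Thu: 7:46 AM–2:55 PM = 7 h 9 min
Fri: 9:33 AM–4:50 PM = 7 h 17 min; less 15 min break → 7 h 2 min
Total: 7 h 32 min + 4 h 12 min + 4 h 45 min + 7 h 9 min + 7 h 2 min = 30 h 40 min.

30.67 hours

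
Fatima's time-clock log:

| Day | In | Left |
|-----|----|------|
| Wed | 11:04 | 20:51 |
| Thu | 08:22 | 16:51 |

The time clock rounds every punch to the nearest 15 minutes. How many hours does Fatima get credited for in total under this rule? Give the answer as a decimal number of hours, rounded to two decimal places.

18.25 hours

Wed: in 11:04→11:00, out 20:51→20:45; 9 h 45 min
Thu: in 08:22→08:15, out 16:51→16:45; 8 h 30 min
Total credited: 18 h 15 min.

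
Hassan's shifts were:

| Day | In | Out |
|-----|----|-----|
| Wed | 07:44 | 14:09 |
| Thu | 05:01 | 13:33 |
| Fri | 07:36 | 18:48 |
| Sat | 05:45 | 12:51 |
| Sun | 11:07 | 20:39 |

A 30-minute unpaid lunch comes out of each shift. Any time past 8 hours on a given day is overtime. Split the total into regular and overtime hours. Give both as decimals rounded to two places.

Wed: 07:44–14:09 = 6 h 25 min; less 30 min break → 5 h 55 min
Thu: 05:01–13:33 = 8 h 32 min; less 30 min break → 8 h 2 min
Fri: 07:36–18:48 = 11 h 12 min; less 30 min break → 10 h 42 min
Sat: 05:45–12:51 = 7 h 6 min; less 30 min break → 6 h 36 min
Sun: 11:07–20:39 = 9 h 32 min; less 30 min break → 9 h 2 min
Wed reg 5 h 55 min / OT 0 h 0 min; Thu reg 8 h 0 min / OT 0 h 2 min; Fri reg 8 h 0 min / OT 2 h 42 min; Sat reg 6 h 36 min / OT 0 h 0 min; Sun reg 8 h 0 min / OT 1 h 2 min.
Totals: regular 36 h 31 min, overtime 3 h 46 min.

Regular 36.52 hours, overtime 3.77 hours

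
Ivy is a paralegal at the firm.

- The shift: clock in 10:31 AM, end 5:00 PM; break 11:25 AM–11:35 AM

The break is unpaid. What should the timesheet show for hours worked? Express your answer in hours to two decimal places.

6.32 hours

The shift: 10:31 AM–5:00 PM = 6 h 29 min; less 10 min break → 6 h 19 min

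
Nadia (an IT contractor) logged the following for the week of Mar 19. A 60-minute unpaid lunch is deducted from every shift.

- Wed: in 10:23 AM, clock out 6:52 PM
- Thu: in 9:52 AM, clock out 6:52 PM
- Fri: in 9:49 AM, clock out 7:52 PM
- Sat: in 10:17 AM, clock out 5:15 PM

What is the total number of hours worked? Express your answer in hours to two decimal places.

Wed: 10:23 AM–6:52 PM = 8 h 29 min; less 60 min break → 7 h 29 min
Thu: 9:52 AM–6:52 PM = 9 h 0 min; less 60 min break → 8 h 0 min
Fri: 9:49 AM–7:52 PM = 10 h 3 min; less 60 min break → 9 h 3 min
Sat: 10:17 AM–5:15 PM = 6 h 58 min; less 60 min break → 5 h 58 min
Total: 7 h 29 min + 8 h 0 min + 9 h 3 min + 5 h 58 min = 30 h 30 min.

30.50 hours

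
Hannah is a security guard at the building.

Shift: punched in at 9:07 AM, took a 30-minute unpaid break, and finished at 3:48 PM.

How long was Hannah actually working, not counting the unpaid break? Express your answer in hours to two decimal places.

Shift: 9:07 AM–3:48 PM = 6 h 41 min; less 30 min break → 6 h 11 min

6.18 hours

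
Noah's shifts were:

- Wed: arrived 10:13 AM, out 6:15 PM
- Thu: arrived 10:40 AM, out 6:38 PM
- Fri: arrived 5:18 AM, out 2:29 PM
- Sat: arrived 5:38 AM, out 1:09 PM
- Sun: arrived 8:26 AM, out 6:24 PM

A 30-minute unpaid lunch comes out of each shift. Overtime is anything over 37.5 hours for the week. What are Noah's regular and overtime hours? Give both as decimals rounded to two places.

Regular 37.50 hours, overtime 2.67 hours

Wed: 10:13 AM–6:15 PM = 8 h 2 min; less 30 min break → 7 h 32 min
Thu: 10:40 AM–6:38 PM = 7 h 58 min; less 30 min break → 7 h 28 min
Fri: 5:18 AM–2:29 PM = 9 h 11 min; less 30 min break → 8 h 41 min
Sat: 5:38 AM–1:09 PM = 7 h 31 min; less 30 min break → 7 h 1 min
Sun: 8:26 AM–6:24 PM = 9 h 58 min; less 30 min break → 9 h 28 min
Total worked: 40 h 10 min = 40.17 h.
Threshold 37.5 h → overtime 2 h 40 min, regular 37 h 30 min.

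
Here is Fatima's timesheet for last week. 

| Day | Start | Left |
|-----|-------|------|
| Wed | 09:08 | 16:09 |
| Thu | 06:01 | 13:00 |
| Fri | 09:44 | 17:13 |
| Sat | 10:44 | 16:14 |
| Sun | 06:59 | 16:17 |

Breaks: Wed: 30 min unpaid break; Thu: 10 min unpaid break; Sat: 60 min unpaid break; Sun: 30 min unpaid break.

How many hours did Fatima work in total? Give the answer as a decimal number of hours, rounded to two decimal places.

Wed: 09:08–16:09 = 7 h 1 min; less 30 min break → 6 h 31 min
Thu: 06:01–13:00 = 6 h 59 min; less 10 min break → 6 h 49 min
Fri: 09:44–17:13 = 7 h 29 min
Sat: 10:44–16:14 = 5 h 30 min; less 60 min break → 4 h 30 min
Sun: 06:59–16:17 = 9 h 18 min; less 30 min break → 8 h 48 min
Total: 6 h 31 min + 6 h 49 min + 7 h 29 min + 4 h 30 min + 8 h 48 min = 34 h 7 min.

34.12 hours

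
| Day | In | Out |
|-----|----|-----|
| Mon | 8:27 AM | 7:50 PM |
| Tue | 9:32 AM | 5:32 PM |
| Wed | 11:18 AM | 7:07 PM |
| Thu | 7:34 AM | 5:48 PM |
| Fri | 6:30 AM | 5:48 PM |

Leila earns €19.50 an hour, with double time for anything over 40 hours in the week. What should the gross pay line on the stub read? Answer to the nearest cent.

Mon: 8:27 AM–7:50 PM = 11 h 23 min
Tue: 9:32 AM–5:32 PM = 8 h 0 min
Wed: 11:18 AM–7:07 PM = 7 h 49 min
Thu: 7:34 AM–5:48 PM = 10 h 14 min
Fri: 6:30 AM–5:48 PM = 11 h 18 min
Total worked: 48 h 44 min = 2924 min.
Regular 40 h 0 min = 2400 min at €19.50/h; overtime 8 h 44 min = 524 min at €39.00/h.
Pay = (2400 × €19.50 + 524 × €39.00) ÷ 60 = €1120.60.

€1120.60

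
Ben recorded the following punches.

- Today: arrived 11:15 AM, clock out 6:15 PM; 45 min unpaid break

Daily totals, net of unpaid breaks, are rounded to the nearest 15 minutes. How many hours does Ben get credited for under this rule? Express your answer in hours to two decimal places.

Today: 11:15 AM–6:15 PM = 7 h 0 min − 45 min = 6 h 15 min → rounds to 6 h 15 min

6.25 hours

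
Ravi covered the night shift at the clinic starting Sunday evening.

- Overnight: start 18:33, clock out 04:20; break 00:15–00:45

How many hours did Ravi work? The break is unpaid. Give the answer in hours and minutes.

Overnight: 18:33 → midnight = 5 h 27 min; midnight → 04:20 = 4 h 20 min; span 9 h 47 min; less 30 min break → 9 h 17 min

9 h 17 min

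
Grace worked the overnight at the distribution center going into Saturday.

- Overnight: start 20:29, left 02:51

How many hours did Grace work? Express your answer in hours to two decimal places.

Overnight: 20:29 → midnight = 3 h 31 min; midnight → 02:51 = 2 h 51 min; span 6 h 22 min

6.37 hours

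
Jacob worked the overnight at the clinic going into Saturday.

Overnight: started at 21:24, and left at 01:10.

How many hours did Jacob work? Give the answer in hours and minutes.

Overnight: 21:24 → midnight = 2 h 36 min; midnight → 01:10 = 1 h 10 min; span 3 h 46 min

3 h 46 min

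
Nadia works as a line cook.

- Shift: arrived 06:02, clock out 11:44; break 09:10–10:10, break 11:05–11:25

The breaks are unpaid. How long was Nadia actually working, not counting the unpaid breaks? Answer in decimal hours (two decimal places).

4.37 hours

Shift: 06:02–11:44 = 5 h 42 min; less 80 min break → 4 h 22 min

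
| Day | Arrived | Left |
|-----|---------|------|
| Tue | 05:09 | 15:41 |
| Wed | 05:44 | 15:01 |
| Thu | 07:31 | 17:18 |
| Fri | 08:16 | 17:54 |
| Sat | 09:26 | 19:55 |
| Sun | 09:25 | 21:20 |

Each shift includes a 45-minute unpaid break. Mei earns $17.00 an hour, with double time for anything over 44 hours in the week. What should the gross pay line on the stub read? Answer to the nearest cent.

Tue: 05:09–15:41 = 10 h 32 min; less 45 min break → 9 h 47 min
Wed: 05:44–15:01 = 9 h 17 min; less 45 min break → 8 h 32 min
Thu: 07:31–17:18 = 9 h 47 min; less 45 min break → 9 h 2 min
Fri: 08:16–17:54 = 9 h 38 min; less 45 min break → 8 h 53 min
Sat: 09:26–19:55 = 10 h 29 min; less 45 min break → 9 h 44 min
Sun: 09:25–21:20 = 11 h 55 min; less 45 min break → 11 h 10 min
Total worked: 57 h 8 min = 3428 min.
Regular 44 h 0 min = 2640 min at $17.00/h; overtime 13 h 8 min = 788 min at $34.00/h.
Pay = (2640 × $17.00 + 788 × $34.00) ÷ 60 = $1194.53.

$1194.53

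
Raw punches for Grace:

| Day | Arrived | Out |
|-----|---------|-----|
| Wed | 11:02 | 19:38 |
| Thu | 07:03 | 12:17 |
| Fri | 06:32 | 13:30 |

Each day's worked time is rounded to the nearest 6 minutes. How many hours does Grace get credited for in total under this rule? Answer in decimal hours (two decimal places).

Wed: 11:02–19:38 = 8 h 36 min → rounds to 8 h 36 min
Thu: 07:03–12:17 = 5 h 14 min → rounds to 5 h 12 min
Fri: 06:32–13:30 = 6 h 58 min → rounds to 7 h 0 min
Total credited: 20 h 48 min.

20.80 hours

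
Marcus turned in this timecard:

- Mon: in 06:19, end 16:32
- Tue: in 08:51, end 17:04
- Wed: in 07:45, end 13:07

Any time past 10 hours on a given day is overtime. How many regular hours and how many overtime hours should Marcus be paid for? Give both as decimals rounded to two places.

Regular 23.58 hours, overtime 0.22 hours

Mon: 06:19–16:32 = 10 h 13 min
Tue: 08:51–17:04 = 8 h 13 min
Wed: 07:45–13:07 = 5 h 22 min
Mon reg 10 h 0 min / OT 0 h 13 min; Tue reg 8 h 13 min / OT 0 h 0 min; Wed reg 5 h 22 min / OT 0 h 0 min.
Totals: regular 23 h 35 min, overtime 0 h 13 min.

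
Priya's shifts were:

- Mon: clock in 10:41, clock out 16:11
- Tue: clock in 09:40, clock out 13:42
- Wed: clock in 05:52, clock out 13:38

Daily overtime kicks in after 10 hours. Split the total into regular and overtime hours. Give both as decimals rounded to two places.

Regular 17.30 hours, overtime 0.00 hours

Mon: 10:41–16:11 = 5 h 30 min
Tue: 09:40–13:42 = 4 h 2 min
Wed: 05:52–13:38 = 7 h 46 min
Mon reg 5 h 30 min / OT 0 h 0 min; Tue reg 4 h 2 min / OT 0 h 0 min; Wed reg 7 h 46 min / OT 0 h 0 min.
Totals: regular 17 h 18 min, overtime 0 h 0 min.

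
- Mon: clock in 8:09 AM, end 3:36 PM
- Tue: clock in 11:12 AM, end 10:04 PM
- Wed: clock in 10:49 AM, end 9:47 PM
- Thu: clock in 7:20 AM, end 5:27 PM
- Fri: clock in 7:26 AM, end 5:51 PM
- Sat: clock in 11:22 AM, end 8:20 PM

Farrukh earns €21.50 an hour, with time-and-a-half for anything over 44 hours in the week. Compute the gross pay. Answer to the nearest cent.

€1422.76

Mon: 8:09 AM–3:36 PM = 7 h 27 min
Tue: 11:12 AM–10:04 PM = 10 h 52 min
Wed: 10:49 AM–9:47 PM = 10 h 58 min
Thu: 7:20 AM–5:27 PM = 10 h 7 min
Fri: 7:26 AM–5:51 PM = 10 h 25 min
Sat: 11:22 AM–8:20 PM = 8 h 58 min
Total worked: 58 h 47 min = 3527 min.
Regular 44 h 0 min = 2640 min at €21.50/h; overtime 14 h 47 min = 887 min at €32.25/h.
Pay = (2640 × €21.50 + 887 × €32.25) ÷ 60 = €1422.76.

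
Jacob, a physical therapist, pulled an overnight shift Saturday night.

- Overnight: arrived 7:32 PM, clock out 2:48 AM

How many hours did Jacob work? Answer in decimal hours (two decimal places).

7.27 hours

Overnight: 7:32 PM → midnight = 4 h 28 min; midnight → 2:48 AM = 2 h 48 min; span 7 h 16 min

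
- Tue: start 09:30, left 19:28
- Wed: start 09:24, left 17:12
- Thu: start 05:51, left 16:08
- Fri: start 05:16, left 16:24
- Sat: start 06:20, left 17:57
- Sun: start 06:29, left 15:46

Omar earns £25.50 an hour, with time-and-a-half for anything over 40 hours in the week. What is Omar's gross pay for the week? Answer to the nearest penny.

£1788.19

Tue: 09:30–19:28 = 9 h 58 min
Wed: 09:24–17:12 = 7 h 48 min
Thu: 05:51–16:08 = 10 h 17 min
Fri: 05:16–16:24 = 11 h 8 min
Sat: 06:20–17:57 = 11 h 37 min
Sun: 06:29–15:46 = 9 h 17 min
Total worked: 60 h 5 min = 3605 min.
Regular 40 h 0 min = 2400 min at £25.50/h; overtime 20 h 5 min = 1205 min at £38.25/h.
Pay = (2400 × £25.50 + 1205 × £38.25) ÷ 60 = £1788.19.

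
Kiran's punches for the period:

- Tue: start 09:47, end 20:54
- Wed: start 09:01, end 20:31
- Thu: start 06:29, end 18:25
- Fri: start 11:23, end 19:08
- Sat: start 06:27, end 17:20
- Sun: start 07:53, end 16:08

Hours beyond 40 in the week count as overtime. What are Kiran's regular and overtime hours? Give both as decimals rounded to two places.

Regular 40.00 hours, overtime 21.43 hours

Tue: 09:47–20:54 = 11 h 7 min
Wed: 09:01–20:31 = 11 h 30 min
Thu: 06:29–18:25 = 11 h 56 min
Fri: 11:23–19:08 = 7 h 45 min
Sat: 06:27–17:20 = 10 h 53 min
Sun: 07:53–16:08 = 8 h 15 min
Total worked: 61 h 26 min = 61.43 h.
Threshold 40 h → overtime 21 h 26 min, regular 40 h 0 min.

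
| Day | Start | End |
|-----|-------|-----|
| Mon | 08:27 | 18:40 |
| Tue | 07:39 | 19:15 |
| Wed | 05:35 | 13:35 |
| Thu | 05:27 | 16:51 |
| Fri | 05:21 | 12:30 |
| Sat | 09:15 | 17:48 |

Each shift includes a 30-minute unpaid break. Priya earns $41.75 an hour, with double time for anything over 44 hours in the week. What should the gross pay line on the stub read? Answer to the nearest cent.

Mon: 08:27–18:40 = 10 h 13 min; less 30 min break → 9 h 43 min
Tue: 07:39–19:15 = 11 h 36 min; less 30 min break → 11 h 6 min
Wed: 05:35–13:35 = 8 h 0 min; less 30 min break → 7 h 30 min
Thu: 05:27–16:51 = 11 h 24 min; less 30 min break → 10 h 54 min
Fri: 05:21–12:30 = 7 h 9 min; less 30 min break → 6 h 39 min
Sat: 09:15–17:48 = 8 h 33 min; less 30 min break → 8 h 3 min
Total worked: 53 h 55 min = 3235 min.
Regular 44 h 0 min = 2640 min at $41.75/h; overtime 9 h 55 min = 595 min at $83.50/h.
Pay = (2640 × $41.75 + 595 × $83.50) ÷ 60 = $2665.04.

$2665.04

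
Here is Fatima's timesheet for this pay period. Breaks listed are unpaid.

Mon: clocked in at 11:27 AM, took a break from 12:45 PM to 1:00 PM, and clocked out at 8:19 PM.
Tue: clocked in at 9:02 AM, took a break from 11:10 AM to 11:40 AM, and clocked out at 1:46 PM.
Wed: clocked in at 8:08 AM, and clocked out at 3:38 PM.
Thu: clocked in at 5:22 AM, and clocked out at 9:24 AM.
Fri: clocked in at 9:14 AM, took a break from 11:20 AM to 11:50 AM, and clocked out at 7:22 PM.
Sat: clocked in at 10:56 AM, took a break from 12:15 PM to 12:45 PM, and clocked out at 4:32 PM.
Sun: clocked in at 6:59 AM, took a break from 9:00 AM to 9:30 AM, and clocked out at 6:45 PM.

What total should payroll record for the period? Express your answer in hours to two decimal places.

50.38 hours

Mon: 11:27 AM–8:19 PM = 8 h 52 min; less 15 min break → 8 h 37 min
Tue: 9:02 AM–1:46 PM = 4 h 44 min; less 30 min break → 4 h 14 min
Wed: 8:08 AM–3:38 PM = 7 h 30 min
Thu: 5:22 AM–9:24 AM = 4 h 2 min
Fri: 9:14 AM–7:22 PM = 10 h 8 min; less 30 min break → 9 h 38 min
Sat: 10:56 AM–4:32 PM = 5 h 36 min; less 30 min break → 5 h 6 min
Sun: 6:59 AM–6:45 PM = 11 h 46 min; less 30 min break → 11 h 16 min
Total: 8 h 37 min + 4 h 14 min + 7 h 30 min + 4 h 2 min + 9 h 38 min + 5 h 6 min + 11 h 16 min = 50 h 23 min.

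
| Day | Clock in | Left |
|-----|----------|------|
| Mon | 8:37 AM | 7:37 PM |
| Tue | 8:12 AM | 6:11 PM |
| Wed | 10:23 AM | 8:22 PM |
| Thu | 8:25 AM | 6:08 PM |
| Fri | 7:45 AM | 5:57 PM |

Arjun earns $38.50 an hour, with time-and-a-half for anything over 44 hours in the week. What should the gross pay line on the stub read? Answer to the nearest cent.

$2091.51

Mon: 8:37 AM–7:37 PM = 11 h 0 min
Tue: 8:12 AM–6:11 PM = 9 h 59 min
Wed: 10:23 AM–8:22 PM = 9 h 59 min
Thu: 8:25 AM–6:08 PM = 9 h 43 min
Fri: 7:45 AM–5:57 PM = 10 h 12 min
Total worked: 50 h 53 min = 3053 min.
Regular 44 h 0 min = 2640 min at $38.50/h; overtime 6 h 53 min = 413 min at $57.75/h.
Pay = (2640 × $38.50 + 413 × $57.75) ÷ 60 = $2091.51.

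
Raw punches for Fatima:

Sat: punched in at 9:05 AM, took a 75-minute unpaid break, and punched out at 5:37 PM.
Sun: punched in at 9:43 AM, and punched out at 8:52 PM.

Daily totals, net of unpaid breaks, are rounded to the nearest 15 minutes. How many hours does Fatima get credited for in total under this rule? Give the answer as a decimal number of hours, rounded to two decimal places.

Sat: 9:05 AM–5:37 PM = 8 h 32 min − 75 min = 7 h 17 min → rounds to 7 h 15 min
Sun: 9:43 AM–8:52 PM = 11 h 9 min → rounds to 11 h 15 min
Total credited: 18 h 30 min.

18.50 hours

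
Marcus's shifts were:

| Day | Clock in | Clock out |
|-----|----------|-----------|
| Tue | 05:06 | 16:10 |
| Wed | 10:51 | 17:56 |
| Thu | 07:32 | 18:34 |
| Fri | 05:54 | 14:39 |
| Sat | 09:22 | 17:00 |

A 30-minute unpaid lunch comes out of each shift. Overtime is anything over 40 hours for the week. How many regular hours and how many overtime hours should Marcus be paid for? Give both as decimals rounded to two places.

Regular 40.00 hours, overtime 3.07 hours

Tue: 05:06–16:10 = 11 h 4 min; less 30 min break → 10 h 34 min
Wed: 10:51–17:56 = 7 h 5 min; less 30 min break → 6 h 35 min
Thu: 07:32–18:34 = 11 h 2 min; less 30 min break → 10 h 32 min
Fri: 05:54–14:39 = 8 h 45 min; less 30 min break → 8 h 15 min
Sat: 09:22–17:00 = 7 h 38 min; less 30 min break → 7 h 8 min
Total worked: 43 h 4 min = 43.07 h.
Threshold 40 h → overtime 3 h 4 min, regular 40 h 0 min.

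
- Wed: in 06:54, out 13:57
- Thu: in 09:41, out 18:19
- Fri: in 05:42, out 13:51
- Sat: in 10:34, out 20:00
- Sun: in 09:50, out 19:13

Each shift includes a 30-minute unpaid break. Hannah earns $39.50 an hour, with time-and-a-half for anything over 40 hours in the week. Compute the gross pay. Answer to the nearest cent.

$1588.89

Wed: 06:54–13:57 = 7 h 3 min; less 30 min break → 6 h 33 min
Thu: 09:41–18:19 = 8 h 38 min; less 30 min break → 8 h 8 min
Fri: 05:42–13:51 = 8 h 9 min; less 30 min break → 7 h 39 min
Sat: 10:34–20:00 = 9 h 26 min; less 30 min break → 8 h 56 min
Sun: 09:50–19:13 = 9 h 23 min; less 30 min break → 8 h 53 min
Total worked: 40 h 9 min = 2409 min.
Regular 40 h 0 min = 2400 min at $39.50/h; overtime 0 h 9 min = 9 min at $59.25/h.
Pay = (2400 × $39.50 + 9 × $59.25) ÷ 60 = $1588.89.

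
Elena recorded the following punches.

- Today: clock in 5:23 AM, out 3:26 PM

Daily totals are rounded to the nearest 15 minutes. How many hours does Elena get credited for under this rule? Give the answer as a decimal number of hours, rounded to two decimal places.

10.00 hours

Today: 5:23 AM–3:26 PM = 10 h 3 min → rounds to 10 h 0 min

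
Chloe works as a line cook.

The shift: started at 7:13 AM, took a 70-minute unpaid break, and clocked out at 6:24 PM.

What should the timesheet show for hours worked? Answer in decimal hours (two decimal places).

10.02 hours

The shift: 7:13 AM–6:24 PM = 11 h 11 min; less 70 min break → 10 h 1 min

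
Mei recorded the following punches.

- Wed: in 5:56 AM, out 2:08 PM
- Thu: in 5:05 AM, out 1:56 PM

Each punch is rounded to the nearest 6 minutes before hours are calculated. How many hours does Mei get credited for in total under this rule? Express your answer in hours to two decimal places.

17.00 hours

Wed: in 5:56 AM→5:54 AM, out 2:08 PM→2:06 PM; 8 h 12 min
Thu: in 5:05 AM→5:06 AM, out 1:56 PM→1:54 PM; 8 h 48 min
Total credited: 17 h 0 min.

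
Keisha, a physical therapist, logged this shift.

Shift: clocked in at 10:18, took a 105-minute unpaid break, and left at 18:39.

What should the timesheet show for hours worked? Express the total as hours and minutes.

6 h 36 min

Shift: 10:18–18:39 = 8 h 21 min; less 105 min break → 6 h 36 min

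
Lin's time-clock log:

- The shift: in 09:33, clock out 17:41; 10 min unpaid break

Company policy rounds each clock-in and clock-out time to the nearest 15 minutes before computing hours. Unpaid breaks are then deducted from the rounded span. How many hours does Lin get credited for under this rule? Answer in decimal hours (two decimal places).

The shift: in 09:33→09:30, out 17:41→17:45; 8 h 15 min − 10 min = 8 h 5 min

8.08 hours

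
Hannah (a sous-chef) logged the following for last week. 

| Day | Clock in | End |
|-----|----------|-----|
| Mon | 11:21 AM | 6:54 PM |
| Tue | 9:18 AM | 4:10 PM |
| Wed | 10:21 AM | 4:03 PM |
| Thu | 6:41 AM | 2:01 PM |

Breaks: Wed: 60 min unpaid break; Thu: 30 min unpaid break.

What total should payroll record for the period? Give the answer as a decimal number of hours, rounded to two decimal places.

25.95 hours

Mon: 11:21 AM–6:54 PM = 7 h 33 min
Tue: 9:18 AM–4:10 PM = 6 h 52 min
Wed: 10:21 AM–4:03 PM = 5 h 42 min; less 60 min break → 4 h 42 min
Thu: 6:41 AM–2:01 PM = 7 h 20 min; less 30 min break → 6 h 50 min
Total: 7 h 33 min + 6 h 52 min + 4 h 42 min + 6 h 50 min = 25 h 57 min.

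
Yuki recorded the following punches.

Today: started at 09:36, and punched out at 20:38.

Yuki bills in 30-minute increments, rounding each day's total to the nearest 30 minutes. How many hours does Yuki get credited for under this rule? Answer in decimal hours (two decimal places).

11.00 hours

Today: 09:36–20:38 = 11 h 2 min → rounds to 11 h 0 min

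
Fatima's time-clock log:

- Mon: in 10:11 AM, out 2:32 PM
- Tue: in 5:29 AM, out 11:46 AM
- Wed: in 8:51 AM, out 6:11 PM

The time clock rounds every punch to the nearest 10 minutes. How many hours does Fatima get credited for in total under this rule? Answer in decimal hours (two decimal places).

20.00 hours

Mon: in 10:11 AM→10:10 AM, out 2:32 PM→2:30 PM; 4 h 20 min
Tue: in 5:29 AM→5:30 AM, out 11:46 AM→11:50 AM; 6 h 20 min
Wed: in 8:51 AM→8:50 AM, out 6:11 PM→6:10 PM; 9 h 20 min
Total credited: 20 h 0 min.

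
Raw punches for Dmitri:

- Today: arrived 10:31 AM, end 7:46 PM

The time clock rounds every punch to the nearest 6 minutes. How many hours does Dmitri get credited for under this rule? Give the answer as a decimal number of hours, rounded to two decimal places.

9.30 hours

Today: in 10:31 AM→10:30 AM, out 7:46 PM→7:48 PM; 9 h 18 min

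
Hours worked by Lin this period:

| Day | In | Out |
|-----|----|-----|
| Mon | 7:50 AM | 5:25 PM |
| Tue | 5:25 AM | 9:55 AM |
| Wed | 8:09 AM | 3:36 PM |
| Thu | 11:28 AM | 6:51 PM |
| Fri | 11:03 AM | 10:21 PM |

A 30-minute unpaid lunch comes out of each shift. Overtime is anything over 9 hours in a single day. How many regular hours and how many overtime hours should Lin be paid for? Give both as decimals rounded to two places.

Regular 35.83 hours, overtime 1.88 hours

Mon: 7:50 AM–5:25 PM = 9 h 35 min; less 30 min break → 9 h 5 min
Tue: 5:25 AM–9:55 AM = 4 h 30 min; less 30 min break → 4 h 0 min
Wed: 8:09 AM–3:36 PM = 7 h 27 min; less 30 min break → 6 h 57 min
Thu: 11:28 AM–6:51 PM = 7 h 23 min; less 30 min break → 6 h 53 min
Fri: 11:03 AM–10:21 PM = 11 h 18 min; less 30 min break → 10 h 48 min
Mon reg 9 h 0 min / OT 0 h 5 min; Tue reg 4 h 0 min / OT 0 h 0 min; Wed reg 6 h 57 min / OT 0 h 0 min; Thu reg 6 h 53 min / OT 0 h 0 min; Fri reg 9 h 0 min / OT 1 h 48 min.
Totals: regular 35 h 50 min, overtime 1 h 53 min.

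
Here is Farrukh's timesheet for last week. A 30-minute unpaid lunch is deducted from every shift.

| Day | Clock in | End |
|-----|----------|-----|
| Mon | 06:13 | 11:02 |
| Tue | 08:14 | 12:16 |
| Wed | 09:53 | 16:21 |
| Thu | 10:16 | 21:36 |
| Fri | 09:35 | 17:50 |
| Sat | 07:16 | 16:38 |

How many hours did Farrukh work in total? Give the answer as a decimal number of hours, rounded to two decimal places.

41.27 hours

Mon: 06:13–11:02 = 4 h 49 min; less 30 min break → 4 h 19 min
Tue: 08:14–12:16 = 4 h 2 min; less 30 min break → 3 h 32 min
Wed: 09:53–16:21 = 6 h 28 min; less 30 min break → 5 h 58 min
Thu: 10:16–21:36 = 11 h 20 min; less 30 min break → 10 h 50 min
Fri: 09:35–17:50 = 8 h 15 min; less 30 min break → 7 h 45 min
Sat: 07:16–16:38 = 9 h 22 min; less 30 min break → 8 h 52 min
Total: 4 h 19 min + 3 h 32 min + 5 h 58 min + 10 h 50 min + 7 h 45 min + 8 h 52 min = 41 h 16 min.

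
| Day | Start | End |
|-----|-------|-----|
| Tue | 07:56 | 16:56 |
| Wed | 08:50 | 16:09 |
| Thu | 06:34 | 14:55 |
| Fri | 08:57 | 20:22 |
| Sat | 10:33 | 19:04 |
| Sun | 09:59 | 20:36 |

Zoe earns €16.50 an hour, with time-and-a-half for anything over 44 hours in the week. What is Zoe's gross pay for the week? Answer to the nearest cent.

€1003.61

Tue: 07:56–16:56 = 9 h 0 min
Wed: 08:50–16:09 = 7 h 19 min
Thu: 06:34–14:55 = 8 h 21 min
Fri: 08:57–20:22 = 11 h 25 min
Sat: 10:33–19:04 = 8 h 31 min
Sun: 09:59–20:36 = 10 h 37 min
Total worked: 55 h 13 min = 3313 min.
Regular 44 h 0 min = 2640 min at €16.50/h; overtime 11 h 13 min = 673 min at €24.75/h.
Pay = (2640 × €16.50 + 673 × €24.75) ÷ 60 = €1003.61.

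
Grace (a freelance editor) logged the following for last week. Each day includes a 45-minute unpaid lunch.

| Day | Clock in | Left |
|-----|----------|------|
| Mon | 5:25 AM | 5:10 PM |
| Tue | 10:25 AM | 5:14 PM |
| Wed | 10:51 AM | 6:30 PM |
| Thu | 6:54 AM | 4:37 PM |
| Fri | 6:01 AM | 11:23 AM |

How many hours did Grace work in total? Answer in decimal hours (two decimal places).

37.55 hours

Mon: 5:25 AM–5:10 PM = 11 h 45 min; less 45 min break → 11 h 0 min
Tue: 10:25 AM–5:14 PM = 6 h 49 min; less 45 min break → 6 h 4 min
Wed: 10:51 AM–6:30 PM = 7 h 39 min; less 45 min break → 6 h 54 min
Thu: 6:54 AM–4:37 PM = 9 h 43 min; less 45 min break → 8 h 58 min
Fri: 6:01 AM–11:23 AM = 5 h 22 min; less 45 min break → 4 h 37 min
Total: 11 h 0 min + 6 h 4 min + 6 h 54 min + 8 h 58 min + 4 h 37 min = 37 h 33 min.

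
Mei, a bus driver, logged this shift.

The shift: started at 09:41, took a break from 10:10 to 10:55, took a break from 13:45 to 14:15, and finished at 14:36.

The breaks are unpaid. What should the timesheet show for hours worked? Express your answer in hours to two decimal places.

3.67 hours

The shift: 09:41–14:36 = 4 h 55 min; less 75 min break → 3 h 40 min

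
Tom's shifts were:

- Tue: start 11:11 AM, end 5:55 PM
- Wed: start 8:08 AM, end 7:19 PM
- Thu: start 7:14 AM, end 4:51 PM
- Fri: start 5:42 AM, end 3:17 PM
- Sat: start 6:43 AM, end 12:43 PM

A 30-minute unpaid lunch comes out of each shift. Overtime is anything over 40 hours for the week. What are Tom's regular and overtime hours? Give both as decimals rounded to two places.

Tue: 11:11 AM–5:55 PM = 6 h 44 min; less 30 min break → 6 h 14 min
Wed: 8:08 AM–7:19 PM = 11 h 11 min; less 30 min break → 10 h 41 min
Thu: 7:14 AM–4:51 PM = 9 h 37 min; less 30 min break → 9 h 7 min
Fri: 5:42 AM–3:17 PM = 9 h 35 min; less 30 min break → 9 h 5 min
Sat: 6:43 AM–12:43 PM = 6 h 0 min; less 30 min break → 5 h 30 min
Total worked: 40 h 37 min = 40.62 h.
Threshold 40 h → overtime 0 h 37 min, regular 40 h 0 min.

Regular 40.00 hours, overtime 0.62 hours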